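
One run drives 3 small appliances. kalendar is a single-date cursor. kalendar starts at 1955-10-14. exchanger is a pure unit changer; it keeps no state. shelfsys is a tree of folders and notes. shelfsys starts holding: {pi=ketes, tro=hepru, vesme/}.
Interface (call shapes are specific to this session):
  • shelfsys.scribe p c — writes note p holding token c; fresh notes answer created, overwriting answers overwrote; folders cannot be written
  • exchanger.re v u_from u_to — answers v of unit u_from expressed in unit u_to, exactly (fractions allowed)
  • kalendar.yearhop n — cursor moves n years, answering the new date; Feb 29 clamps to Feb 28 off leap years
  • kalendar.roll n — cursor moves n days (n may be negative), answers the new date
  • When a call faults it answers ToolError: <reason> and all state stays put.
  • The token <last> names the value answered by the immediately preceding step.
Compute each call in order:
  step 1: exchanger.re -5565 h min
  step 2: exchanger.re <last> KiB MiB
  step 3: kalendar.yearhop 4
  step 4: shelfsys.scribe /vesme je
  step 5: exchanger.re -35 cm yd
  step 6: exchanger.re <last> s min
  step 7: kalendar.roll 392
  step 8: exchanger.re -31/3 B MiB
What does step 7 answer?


$ re v='-5565' u_from='h' u_to='min'
= -333900
$ re v='<last>' u_from='KiB' u_to='MiB'
= -83475/256
$ yearhop n='4'
= 1959-10-14
$ scribe p='/vesme' c='je'
= ToolError: is a directory
$ re v='-35' u_from='cm' u_to='yd'
= -875/2286
$ re v='<last>' u_from='s' u_to='min'
= -175/27432
$ roll n='392'
= 1960-11-09
$ re v='-31/3' u_from='B' u_to='MiB'
= -31/3145728

Answer: 1960-11-09


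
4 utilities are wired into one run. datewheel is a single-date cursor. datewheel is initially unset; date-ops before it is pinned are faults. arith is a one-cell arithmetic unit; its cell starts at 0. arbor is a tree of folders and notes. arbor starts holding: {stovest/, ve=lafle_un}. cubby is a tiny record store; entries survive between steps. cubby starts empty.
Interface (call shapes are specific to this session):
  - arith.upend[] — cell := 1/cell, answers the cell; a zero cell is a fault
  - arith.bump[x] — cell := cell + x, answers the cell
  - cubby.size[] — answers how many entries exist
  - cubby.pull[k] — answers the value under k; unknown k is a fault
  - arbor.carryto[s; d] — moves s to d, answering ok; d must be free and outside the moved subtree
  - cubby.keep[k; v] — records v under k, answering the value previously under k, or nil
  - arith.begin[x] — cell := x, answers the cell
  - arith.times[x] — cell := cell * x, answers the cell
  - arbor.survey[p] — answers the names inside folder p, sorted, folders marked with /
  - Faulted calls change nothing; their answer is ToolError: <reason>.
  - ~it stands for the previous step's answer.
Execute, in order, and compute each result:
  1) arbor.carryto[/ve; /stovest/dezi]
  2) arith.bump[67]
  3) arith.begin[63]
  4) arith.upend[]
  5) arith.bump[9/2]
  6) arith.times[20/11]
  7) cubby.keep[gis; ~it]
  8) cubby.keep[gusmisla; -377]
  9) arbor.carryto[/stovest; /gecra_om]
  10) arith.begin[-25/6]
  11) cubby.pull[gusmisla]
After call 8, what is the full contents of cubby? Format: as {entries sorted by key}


==> carryto(s: /ve, d: /stovest/dezi)
<== ok
==> bump(x: 67)
<== 67
==> begin(x: 63)
<== 63
==> upend()
<== 1/63
==> bump(x: 9/2)
<== 569/126
==> times(x: 20/11)
<== 5690/693
==> keep(k: gis, v: ~it)
<== nil
==> keep(k: gusmisla, v: -377)
<== nil
==> carryto(s: /stovest, d: /gecra_om)
<== ok
==> begin(x: -25/6)
<== -25/6
==> pull(k: gusmisla)
<== -377

Answer: {gis=5690/693, gusmisla=-377}


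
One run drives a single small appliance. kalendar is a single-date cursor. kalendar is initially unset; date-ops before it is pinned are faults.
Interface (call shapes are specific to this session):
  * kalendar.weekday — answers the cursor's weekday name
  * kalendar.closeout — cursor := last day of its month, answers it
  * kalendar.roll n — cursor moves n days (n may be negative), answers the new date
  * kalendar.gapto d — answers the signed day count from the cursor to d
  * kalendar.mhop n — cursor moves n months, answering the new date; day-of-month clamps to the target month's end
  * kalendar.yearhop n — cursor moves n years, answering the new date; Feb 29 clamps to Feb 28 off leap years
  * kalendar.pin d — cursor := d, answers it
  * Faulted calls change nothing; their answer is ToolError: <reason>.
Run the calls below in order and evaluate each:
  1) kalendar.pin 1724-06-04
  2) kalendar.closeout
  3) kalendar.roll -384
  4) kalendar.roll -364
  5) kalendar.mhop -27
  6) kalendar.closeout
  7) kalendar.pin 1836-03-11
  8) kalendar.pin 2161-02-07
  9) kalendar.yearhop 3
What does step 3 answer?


Answer: 1723-06-12

Derivation:
Step: kalendar.pin[d='1724-06-04']
Result: 1724-06-04
Step: kalendar.closeout[]
Result: 1724-06-30
Step: kalendar.roll[n='-384']
Result: 1723-06-12
Step: kalendar.roll[n='-364']
Result: 1722-06-13
Step: kalendar.mhop[n='-27']
Result: 1720-03-13
Step: kalendar.closeout[]
Result: 1720-03-31
Step: kalendar.pin[d='1836-03-11']
Result: 1836-03-11
Step: kalendar.pin[d='2161-02-07']
Result: 2161-02-07
Step: kalendar.yearhop[n='3']
Result: 2164-02-07


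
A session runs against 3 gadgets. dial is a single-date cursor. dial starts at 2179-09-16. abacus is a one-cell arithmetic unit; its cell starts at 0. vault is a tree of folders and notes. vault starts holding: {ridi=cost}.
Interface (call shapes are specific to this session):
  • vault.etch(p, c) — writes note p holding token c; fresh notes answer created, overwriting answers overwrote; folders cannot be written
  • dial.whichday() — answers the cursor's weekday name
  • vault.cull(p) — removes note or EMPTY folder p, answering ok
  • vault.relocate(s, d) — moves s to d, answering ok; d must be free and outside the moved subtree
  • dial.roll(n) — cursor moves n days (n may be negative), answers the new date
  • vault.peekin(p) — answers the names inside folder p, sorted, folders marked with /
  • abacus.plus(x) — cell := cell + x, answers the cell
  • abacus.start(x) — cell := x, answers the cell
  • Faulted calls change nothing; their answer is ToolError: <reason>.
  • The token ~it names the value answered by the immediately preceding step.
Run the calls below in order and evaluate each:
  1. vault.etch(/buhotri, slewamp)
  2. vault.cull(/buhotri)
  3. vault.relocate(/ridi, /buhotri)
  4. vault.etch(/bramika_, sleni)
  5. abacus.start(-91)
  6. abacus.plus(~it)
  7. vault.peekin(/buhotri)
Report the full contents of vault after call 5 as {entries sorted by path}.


% etch(p='/buhotri', c='slewamp') : created
% cull(p='/buhotri') : ok
% relocate(s='/ridi', d='/buhotri') : ok
% etch(p='/bramika_', c='sleni') : created
% start(x='-91') : -91
% plus(x='~it') : -182
% peekin(p='/buhotri') : ToolError: not a directory

Answer: {bramika_=sleni, buhotri=cost}


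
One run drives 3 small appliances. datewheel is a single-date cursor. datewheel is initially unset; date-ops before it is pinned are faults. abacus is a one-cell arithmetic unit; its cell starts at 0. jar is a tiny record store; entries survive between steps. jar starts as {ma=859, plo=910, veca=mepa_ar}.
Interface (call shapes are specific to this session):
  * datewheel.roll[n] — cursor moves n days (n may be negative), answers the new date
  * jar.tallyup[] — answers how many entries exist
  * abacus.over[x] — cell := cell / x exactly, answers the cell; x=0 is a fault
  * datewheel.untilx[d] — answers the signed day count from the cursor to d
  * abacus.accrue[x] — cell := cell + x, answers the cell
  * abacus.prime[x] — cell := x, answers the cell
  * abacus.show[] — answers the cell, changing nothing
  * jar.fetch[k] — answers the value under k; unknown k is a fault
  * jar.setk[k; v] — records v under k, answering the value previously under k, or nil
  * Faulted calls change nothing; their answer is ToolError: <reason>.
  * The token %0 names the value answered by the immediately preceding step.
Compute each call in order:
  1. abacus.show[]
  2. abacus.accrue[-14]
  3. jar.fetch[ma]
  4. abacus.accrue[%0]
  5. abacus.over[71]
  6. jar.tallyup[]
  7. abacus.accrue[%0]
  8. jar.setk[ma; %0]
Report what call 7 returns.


Answer: 1058/71

Derivation:
$ show
  0
$ accrue -14
  -14
$ fetch ma
  859
$ accrue %0
  845
$ over 71
  845/71
$ tallyup
  3
$ accrue %0
  1058/71
$ setk ma %0
  859


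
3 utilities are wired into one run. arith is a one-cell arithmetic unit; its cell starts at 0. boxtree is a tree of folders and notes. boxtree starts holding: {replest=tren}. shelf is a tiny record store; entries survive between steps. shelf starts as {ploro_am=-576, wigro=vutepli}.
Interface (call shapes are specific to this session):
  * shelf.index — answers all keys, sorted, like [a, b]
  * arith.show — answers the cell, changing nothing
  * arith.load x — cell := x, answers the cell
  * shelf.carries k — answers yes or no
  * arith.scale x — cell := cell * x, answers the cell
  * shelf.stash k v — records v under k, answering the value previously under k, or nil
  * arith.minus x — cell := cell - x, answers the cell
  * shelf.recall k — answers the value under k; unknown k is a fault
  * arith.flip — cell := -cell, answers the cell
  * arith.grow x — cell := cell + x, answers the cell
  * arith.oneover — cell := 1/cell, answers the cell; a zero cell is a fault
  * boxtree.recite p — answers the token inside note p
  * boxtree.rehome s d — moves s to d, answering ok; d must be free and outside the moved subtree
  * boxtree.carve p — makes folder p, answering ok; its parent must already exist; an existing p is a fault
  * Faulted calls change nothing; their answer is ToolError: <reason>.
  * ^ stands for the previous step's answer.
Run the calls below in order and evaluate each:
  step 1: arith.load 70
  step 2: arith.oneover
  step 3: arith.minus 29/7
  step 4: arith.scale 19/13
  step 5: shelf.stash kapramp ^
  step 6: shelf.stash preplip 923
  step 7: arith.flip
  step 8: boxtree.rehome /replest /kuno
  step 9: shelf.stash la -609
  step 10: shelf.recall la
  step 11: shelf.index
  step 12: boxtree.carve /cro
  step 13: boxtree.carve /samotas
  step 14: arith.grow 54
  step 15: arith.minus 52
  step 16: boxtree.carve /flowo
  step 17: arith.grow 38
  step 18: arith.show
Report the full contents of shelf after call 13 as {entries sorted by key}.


Answer: {kapramp=-5491/910, la=-609, ploro_am=-576, preplip=923, wigro=vutepli}

Derivation:
CALL load[x='70']
RET  70
CALL oneover[]
RET  1/70
CALL minus[x='29/7']
RET  -289/70
CALL scale[x='19/13']
RET  -5491/910
CALL stash[k='kapramp'; v='^']
RET  nil
CALL stash[k='preplip'; v='923']
RET  nil
CALL flip[]
RET  5491/910
CALL rehome[s='/replest'; d='/kuno']
RET  ok
CALL stash[k='la'; v='-609']
RET  nil
CALL recall[k='la']
RET  -609
CALL index[]
RET  [kapramp, la, ploro_am, preplip, wigro]
CALL carve[p='/cro']
RET  ok
CALL carve[p='/samotas']
RET  ok
CALL grow[x='54']
RET  54631/910
CALL minus[x='52']
RET  7311/910
CALL carve[p='/flowo']
RET  ok
CALL grow[x='38']
RET  41891/910
CALL show[]
RET  41891/910


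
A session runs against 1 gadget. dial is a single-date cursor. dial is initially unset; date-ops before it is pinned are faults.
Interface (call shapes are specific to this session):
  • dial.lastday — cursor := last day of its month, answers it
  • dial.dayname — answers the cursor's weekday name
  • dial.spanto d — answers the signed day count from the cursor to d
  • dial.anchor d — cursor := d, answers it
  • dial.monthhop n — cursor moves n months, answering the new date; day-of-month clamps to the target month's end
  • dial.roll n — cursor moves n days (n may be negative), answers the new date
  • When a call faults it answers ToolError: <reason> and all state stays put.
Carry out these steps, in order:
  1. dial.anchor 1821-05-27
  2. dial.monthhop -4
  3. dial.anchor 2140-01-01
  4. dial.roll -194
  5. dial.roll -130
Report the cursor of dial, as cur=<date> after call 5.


-- anchor(1821-05-27) => 1821-05-27
-- monthhop(-4) => 1821-01-27
-- anchor(2140-01-01) => 2140-01-01
-- roll(-194) => 2139-06-21
-- roll(-130) => 2139-02-11

Answer: cur=2139-02-11


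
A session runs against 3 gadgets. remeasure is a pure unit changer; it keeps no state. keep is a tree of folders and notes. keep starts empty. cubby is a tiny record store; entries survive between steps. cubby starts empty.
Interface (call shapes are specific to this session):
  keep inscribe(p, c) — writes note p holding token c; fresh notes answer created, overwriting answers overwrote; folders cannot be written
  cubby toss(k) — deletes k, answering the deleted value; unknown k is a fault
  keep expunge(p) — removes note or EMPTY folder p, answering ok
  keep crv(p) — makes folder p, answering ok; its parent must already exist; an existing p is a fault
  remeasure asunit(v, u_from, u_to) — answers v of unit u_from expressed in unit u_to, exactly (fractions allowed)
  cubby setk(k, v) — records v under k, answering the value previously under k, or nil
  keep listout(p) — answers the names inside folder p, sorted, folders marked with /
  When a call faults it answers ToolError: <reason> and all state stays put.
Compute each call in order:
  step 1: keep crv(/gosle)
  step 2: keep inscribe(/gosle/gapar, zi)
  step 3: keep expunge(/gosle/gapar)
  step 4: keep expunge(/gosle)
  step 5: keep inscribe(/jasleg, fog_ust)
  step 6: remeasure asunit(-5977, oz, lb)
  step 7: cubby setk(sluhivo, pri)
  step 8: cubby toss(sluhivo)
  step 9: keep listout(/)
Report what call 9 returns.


Answer: [jasleg]

Derivation:
I call keep crv with p='/gosle', and observe ok.
I run keep inscribe with p='/gosle/gapar', c='zi', and get created.
I use keep expunge with p='/gosle/gapar', and see ok.
Next I call keep expunge with p='/gosle', yielding ok.
I run keep inscribe with p='/jasleg', c='fog_ust', and observe created.
I invoke remeasure asunit with v='-5977', u_from='oz', u_to='lb', and get -5977/16.
I invoke cubby setk with k='sluhivo', v='pri', → nil.
I use cubby toss with k='sluhivo': pri.
Using keep listout with p='/', — result: [jasleg].


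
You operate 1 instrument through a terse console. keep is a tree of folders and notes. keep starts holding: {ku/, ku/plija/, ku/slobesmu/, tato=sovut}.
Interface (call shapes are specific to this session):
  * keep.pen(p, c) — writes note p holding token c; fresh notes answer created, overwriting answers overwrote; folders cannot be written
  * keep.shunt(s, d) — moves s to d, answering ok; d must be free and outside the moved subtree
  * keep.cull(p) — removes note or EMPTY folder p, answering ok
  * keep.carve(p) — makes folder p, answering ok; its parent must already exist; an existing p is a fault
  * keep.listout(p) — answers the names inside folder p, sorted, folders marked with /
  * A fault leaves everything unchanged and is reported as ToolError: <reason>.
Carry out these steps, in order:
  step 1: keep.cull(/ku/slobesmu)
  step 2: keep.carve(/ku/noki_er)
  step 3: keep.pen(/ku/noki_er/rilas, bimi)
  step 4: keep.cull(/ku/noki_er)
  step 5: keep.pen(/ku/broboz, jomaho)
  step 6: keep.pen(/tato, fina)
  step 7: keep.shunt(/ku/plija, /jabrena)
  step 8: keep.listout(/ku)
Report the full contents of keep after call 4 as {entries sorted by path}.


Answer: {ku/, ku/noki_er/, ku/noki_er/rilas=bimi, ku/plija/, tato=sovut}

Derivation:
Step: keep.cull[p=/ku/slobesmu]
Result: ok
Step: keep.carve[p=/ku/noki_er]
Result: ok
Step: keep.pen[p=/ku/noki_er/rilas; c=bimi]
Result: created
Step: keep.cull[p=/ku/noki_er]
Result: ToolError: not empty
Step: keep.pen[p=/ku/broboz; c=jomaho]
Result: created
Step: keep.pen[p=/tato; c=fina]
Result: overwrote
Step: keep.shunt[s=/ku/plija; d=/jabrena]
Result: ok
Step: keep.listout[p=/ku]
Result: [broboz, noki_er/]


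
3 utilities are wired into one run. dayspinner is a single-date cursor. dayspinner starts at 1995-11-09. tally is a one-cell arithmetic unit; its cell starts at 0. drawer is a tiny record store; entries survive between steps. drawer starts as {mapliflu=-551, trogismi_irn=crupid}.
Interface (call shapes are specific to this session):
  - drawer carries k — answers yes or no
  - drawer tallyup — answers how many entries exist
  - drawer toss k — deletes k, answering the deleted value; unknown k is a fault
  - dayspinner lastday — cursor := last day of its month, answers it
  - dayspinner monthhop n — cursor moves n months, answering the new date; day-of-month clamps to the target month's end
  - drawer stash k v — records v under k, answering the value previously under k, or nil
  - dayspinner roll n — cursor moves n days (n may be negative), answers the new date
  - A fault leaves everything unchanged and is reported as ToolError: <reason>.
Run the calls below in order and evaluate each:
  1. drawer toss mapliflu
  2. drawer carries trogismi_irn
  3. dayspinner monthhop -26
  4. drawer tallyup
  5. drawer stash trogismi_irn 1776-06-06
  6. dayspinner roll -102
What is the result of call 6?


Answer: 1993-05-30

Derivation:
==> drawer toss(k→mapliflu)
<== -551
==> drawer carries(k→trogismi_irn)
<== yes
==> dayspinner monthhop(n→-26)
<== 1993-09-09
==> drawer tallyup()
<== 1
==> drawer stash(k→trogismi_irn, v→1776-06-06)
<== crupid
==> dayspinner roll(n→-102)
<== 1993-05-30


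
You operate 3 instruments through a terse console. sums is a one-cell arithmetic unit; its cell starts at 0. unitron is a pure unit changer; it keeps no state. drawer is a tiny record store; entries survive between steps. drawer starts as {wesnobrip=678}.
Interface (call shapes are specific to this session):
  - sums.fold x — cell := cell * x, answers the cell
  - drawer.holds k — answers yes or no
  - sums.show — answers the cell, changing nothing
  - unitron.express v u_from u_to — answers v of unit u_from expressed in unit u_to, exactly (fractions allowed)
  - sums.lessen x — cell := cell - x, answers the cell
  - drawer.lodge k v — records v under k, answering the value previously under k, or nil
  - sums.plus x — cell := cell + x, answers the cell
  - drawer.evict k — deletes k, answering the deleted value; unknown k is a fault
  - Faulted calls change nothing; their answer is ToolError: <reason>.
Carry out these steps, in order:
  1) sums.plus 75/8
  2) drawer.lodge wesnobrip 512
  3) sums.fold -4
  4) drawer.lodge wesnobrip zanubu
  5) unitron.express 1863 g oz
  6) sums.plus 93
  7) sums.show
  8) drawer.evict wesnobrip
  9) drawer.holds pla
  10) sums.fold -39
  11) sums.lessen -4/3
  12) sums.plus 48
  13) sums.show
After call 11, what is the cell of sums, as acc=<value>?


Answer: acc=-12979/6

Derivation:
-- 1. plus(x=75/8) : 75/8
-- 2. lodge(k=wesnobrip, v=512) : 678
-- 3. fold(x=-4) : -75/2
-- 4. lodge(k=wesnobrip, v=zanubu) : 512
-- 5. express(v=1863, u_from=g, u_to=oz) : 2980800000/45359237
-- 6. plus(x=93) : 111/2
-- 7. show() : 111/2
-- 8. evict(k=wesnobrip) : zanubu
-- 9. holds(k=pla) : no
-- 10. fold(x=-39) : -4329/2
-- 11. lessen(x=-4/3) : -12979/6
-- 12. plus(x=48) : -12691/6
-- 13. show() : -12691/6


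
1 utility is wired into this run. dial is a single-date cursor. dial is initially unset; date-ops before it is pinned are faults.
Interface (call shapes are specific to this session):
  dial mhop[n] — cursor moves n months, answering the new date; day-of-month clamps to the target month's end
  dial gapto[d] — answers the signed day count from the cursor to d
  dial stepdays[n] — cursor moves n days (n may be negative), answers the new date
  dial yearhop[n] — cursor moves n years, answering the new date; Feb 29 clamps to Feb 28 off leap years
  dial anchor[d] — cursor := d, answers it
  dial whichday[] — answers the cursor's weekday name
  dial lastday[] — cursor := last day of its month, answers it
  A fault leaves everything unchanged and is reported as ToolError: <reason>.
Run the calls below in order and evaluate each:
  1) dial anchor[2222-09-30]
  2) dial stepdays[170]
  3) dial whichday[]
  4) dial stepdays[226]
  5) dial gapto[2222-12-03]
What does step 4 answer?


Answer: 2223-10-31

Derivation:
Act: dial anchor[d→2222-09-30]
Obs: 2222-09-30
Act: dial stepdays[n→170]
Obs: 2223-03-19
Act: dial whichday[]
Obs: Wednesday
Act: dial stepdays[n→226]
Obs: 2223-10-31
Act: dial gapto[d→2222-12-03]
Obs: -332


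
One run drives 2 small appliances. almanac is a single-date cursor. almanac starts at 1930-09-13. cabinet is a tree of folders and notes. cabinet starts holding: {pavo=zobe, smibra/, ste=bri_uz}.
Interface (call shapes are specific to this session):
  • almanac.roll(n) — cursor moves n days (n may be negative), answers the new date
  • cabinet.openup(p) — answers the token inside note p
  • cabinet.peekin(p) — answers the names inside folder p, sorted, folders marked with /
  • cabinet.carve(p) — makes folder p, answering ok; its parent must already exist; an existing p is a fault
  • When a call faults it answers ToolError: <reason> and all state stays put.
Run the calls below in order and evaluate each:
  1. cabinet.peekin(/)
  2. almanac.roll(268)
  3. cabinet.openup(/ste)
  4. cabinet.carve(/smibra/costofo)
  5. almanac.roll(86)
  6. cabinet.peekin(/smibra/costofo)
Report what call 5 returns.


! peekin(p→/) ~> [pavo, smibra/, ste]
! roll(n→268) ~> 1931-06-08
! openup(p→/ste) ~> bri_uz
! carve(p→/smibra/costofo) ~> ok
! roll(n→86) ~> 1931-09-02
! peekin(p→/smibra/costofo) ~> []

Answer: 1931-09-02


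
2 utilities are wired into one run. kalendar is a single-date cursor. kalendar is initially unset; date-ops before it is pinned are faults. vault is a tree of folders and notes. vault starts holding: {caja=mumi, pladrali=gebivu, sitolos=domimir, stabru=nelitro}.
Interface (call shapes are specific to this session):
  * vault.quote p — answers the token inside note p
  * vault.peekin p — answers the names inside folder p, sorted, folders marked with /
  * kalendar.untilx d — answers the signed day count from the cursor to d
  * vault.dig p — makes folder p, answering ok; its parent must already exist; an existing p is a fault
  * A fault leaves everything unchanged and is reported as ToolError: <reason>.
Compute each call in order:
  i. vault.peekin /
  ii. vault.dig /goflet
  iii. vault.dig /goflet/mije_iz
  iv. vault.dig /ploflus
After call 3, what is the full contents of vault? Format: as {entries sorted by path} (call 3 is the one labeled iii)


Answer: {caja=mumi, goflet/, goflet/mije_iz/, pladrali=gebivu, sitolos=domimir, stabru=nelitro}

Derivation:
-- 1. vault.peekin(p→/) -> [caja, pladrali, sitolos, stabru]
-- 2. vault.dig(p→/goflet) -> ok
-- 3. vault.dig(p→/goflet/mije_iz) -> ok
-- 4. vault.dig(p→/ploflus) -> ok


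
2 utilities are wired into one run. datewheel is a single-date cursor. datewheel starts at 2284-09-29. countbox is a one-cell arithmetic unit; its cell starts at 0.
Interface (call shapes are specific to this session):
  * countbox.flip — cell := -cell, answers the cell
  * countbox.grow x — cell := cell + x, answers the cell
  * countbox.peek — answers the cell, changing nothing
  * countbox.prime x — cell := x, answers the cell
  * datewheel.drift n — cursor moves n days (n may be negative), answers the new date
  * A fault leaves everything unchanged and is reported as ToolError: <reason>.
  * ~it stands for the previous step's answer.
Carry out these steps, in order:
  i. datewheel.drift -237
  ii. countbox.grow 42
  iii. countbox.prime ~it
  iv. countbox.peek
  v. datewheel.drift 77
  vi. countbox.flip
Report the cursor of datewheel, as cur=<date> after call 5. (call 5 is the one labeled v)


Answer: cur=2284-04-22

Derivation:
Using drift with n=-237, yielding 2284-02-05.
I use grow with x=42, giving 42.
Using prime with x=~it, — result: 42.
I invoke peek(), yielding 42.
Now I run drift with n=77, yielding 2284-04-22.
Next I call flip(), → -42.


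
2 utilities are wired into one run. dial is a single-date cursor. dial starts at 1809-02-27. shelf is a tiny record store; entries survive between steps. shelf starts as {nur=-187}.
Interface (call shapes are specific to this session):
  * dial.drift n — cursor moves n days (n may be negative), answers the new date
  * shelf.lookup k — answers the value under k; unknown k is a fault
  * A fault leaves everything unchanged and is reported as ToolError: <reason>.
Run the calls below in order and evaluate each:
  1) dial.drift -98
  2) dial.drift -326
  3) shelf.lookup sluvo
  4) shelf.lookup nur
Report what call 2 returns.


// dial.drift(n=-98) : 1808-11-21
// dial.drift(n=-326) : 1807-12-31
// shelf.lookup(k=sluvo) : ToolError: no such key sluvo
// shelf.lookup(k=nur) : -187

Answer: 1807-12-31


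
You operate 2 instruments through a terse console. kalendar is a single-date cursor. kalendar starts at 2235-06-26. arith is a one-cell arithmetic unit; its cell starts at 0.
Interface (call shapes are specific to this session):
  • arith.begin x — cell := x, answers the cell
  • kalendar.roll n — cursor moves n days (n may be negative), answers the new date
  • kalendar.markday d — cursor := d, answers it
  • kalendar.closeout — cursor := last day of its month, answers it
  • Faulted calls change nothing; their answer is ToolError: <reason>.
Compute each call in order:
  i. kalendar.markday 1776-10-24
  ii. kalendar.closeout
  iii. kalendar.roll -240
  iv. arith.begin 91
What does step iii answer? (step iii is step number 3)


·→ kalendar.markday(d→1776-10-24)
·← 1776-10-24
·→ kalendar.closeout()
·← 1776-10-31
·→ kalendar.roll(n→-240)
·← 1776-03-05
·→ arith.begin(x→91)
·← 91

Answer: 1776-03-05


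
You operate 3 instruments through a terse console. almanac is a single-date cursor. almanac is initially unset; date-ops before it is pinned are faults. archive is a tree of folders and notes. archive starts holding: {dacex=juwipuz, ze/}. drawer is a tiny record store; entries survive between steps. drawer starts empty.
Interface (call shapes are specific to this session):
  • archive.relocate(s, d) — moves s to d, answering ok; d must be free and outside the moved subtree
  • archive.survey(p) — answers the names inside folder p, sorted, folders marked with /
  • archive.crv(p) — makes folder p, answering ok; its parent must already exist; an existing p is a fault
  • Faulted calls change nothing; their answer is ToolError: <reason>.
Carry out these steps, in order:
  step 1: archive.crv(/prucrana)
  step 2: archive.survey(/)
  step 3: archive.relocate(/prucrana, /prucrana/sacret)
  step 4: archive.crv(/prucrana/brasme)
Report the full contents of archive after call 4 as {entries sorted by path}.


==> crv(p→/prucrana)
<== ok
==> survey(p→/)
<== [dacex, prucrana/, ze/]
==> relocate(s→/prucrana, d→/prucrana/sacret)
<== ToolError: into itself
==> crv(p→/prucrana/brasme)
<== ok

Answer: {dacex=juwipuz, prucrana/, prucrana/brasme/, ze/}


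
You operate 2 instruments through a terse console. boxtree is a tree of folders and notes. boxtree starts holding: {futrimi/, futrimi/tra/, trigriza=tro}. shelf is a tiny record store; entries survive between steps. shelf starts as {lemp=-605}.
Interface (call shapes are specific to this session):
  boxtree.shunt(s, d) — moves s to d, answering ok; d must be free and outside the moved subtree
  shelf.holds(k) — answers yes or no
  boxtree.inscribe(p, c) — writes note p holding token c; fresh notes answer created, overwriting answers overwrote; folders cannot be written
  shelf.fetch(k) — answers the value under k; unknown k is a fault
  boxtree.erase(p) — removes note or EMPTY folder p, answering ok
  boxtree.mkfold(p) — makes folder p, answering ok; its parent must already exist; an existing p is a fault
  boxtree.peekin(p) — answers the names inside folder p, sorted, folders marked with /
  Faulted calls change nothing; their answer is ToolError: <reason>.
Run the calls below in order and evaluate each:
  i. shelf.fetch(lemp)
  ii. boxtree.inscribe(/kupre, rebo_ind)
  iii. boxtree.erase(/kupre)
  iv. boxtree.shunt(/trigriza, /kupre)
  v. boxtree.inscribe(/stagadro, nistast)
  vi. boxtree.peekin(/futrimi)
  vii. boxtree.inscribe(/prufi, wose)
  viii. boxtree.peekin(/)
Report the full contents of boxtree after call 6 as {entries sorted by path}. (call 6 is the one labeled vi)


[in] shelf.fetch k: lemp
:: -605
[in] boxtree.inscribe p: /kupre c: rebo_ind
:: created
[in] boxtree.erase p: /kupre
:: ok
[in] boxtree.shunt s: /trigriza d: /kupre
:: ok
[in] boxtree.inscribe p: /stagadro c: nistast
:: created
[in] boxtree.peekin p: /futrimi
:: [tra/]
[in] boxtree.inscribe p: /prufi c: wose
:: created
[in] boxtree.peekin p: /
:: [futrimi/, kupre, prufi, stagadro]

Answer: {futrimi/, futrimi/tra/, kupre=tro, stagadro=nistast}


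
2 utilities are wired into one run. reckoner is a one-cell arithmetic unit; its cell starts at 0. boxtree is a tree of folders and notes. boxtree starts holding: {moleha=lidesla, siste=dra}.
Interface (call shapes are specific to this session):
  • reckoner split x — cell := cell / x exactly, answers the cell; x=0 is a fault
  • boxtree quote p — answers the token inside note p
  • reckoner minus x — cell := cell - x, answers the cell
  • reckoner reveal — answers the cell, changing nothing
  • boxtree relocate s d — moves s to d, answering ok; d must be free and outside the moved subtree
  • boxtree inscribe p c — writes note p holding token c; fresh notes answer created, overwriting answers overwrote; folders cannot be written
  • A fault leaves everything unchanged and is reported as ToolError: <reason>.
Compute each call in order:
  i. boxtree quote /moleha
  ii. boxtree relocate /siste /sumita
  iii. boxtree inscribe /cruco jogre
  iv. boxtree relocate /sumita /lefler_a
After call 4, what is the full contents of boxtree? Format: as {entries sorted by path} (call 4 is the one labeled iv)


Calling boxtree quote(p: /moleha): lidesla.
Now I run boxtree relocate(s: /siste, d: /sumita), yielding ok.
I run boxtree inscribe(p: /cruco, c: jogre), and see created.
Invoking boxtree relocate(s: /sumita, d: /lefler_a), and get ok.

Answer: {cruco=jogre, lefler_a=dra, moleha=lidesla}


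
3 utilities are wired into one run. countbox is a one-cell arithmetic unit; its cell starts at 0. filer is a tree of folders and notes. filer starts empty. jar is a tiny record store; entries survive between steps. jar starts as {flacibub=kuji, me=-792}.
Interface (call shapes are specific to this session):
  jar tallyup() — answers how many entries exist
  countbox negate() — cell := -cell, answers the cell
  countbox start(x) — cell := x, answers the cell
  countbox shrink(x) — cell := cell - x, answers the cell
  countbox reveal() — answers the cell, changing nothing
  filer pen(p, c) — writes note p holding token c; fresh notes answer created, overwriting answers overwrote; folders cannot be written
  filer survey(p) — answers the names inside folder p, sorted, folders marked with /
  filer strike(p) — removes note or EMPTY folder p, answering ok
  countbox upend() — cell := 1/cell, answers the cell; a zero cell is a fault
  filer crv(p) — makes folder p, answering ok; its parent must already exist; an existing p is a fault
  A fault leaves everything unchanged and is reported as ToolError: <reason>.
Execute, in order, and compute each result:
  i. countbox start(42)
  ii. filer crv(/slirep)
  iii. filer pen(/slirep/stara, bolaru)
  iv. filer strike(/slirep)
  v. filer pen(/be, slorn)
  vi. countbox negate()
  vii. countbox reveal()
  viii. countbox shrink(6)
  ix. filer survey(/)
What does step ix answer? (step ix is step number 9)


Answer: [be, slirep/]

Derivation:
I invoke countbox start on x: 42, giving 42.
I invoke filer crv on p: /slirep, and get ok.
Now I run filer pen on p: /slirep/stara, c: bolaru, giving created.
I call filer strike on p: /slirep, and get ToolError: not empty.
Next I call filer pen on p: /be, c: slorn, → created.
Now I run countbox negate(), and observe -42.
I invoke countbox reveal, giving -42.
I try countbox shrink on x: 6, and observe -48.
Then filer survey on p: /, → [be, slirep/].


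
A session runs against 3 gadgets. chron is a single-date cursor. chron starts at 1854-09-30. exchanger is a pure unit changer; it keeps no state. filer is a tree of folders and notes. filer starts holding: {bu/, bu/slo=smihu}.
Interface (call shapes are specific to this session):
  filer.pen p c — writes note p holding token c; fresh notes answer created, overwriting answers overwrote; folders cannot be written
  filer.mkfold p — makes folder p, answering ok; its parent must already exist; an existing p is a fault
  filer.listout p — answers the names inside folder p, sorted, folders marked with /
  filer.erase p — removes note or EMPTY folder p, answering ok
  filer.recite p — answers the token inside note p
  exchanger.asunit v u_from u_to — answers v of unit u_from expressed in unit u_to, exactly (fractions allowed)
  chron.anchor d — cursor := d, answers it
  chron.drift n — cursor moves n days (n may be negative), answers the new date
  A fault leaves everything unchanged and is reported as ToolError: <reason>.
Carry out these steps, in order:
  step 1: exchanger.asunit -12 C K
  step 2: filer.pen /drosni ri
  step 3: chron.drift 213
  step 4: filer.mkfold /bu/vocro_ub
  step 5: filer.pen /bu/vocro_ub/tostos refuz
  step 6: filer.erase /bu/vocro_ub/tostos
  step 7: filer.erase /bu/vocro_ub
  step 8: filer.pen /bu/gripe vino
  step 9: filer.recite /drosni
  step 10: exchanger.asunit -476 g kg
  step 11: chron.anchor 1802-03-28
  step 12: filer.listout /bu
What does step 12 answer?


> asunit v=-12 u_from=C u_to=K
  5223/20
> pen p=/drosni c=ri
  created
> drift n=213
  1855-05-01
> mkfold p=/bu/vocro_ub
  ok
> pen p=/bu/vocro_ub/tostos c=refuz
  created
> erase p=/bu/vocro_ub/tostos
  ok
> erase p=/bu/vocro_ub
  ok
> pen p=/bu/gripe c=vino
  created
> recite p=/drosni
  ri
> asunit v=-476 u_from=g u_to=kg
  -119/250
> anchor d=1802-03-28
  1802-03-28
> listout p=/bu
  [gripe, slo]

Answer: [gripe, slo]


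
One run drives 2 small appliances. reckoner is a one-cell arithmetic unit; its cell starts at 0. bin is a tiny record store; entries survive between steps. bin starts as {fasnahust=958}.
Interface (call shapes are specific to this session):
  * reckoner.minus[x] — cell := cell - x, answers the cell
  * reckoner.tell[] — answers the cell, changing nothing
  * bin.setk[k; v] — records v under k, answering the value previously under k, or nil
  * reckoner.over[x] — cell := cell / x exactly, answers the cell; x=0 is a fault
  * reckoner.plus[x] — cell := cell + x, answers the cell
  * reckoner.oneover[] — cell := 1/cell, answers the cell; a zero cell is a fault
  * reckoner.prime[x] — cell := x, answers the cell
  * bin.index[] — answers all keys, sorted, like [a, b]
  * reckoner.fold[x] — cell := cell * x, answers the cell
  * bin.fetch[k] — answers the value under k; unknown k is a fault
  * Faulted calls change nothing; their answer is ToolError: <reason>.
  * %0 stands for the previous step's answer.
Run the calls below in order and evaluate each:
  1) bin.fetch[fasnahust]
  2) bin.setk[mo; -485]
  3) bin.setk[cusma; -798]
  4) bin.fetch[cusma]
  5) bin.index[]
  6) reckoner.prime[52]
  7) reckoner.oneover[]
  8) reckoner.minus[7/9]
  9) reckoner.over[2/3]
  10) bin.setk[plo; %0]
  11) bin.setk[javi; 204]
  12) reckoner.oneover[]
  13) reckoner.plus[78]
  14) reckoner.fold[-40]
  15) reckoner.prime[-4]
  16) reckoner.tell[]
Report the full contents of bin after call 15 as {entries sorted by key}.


Answer: {cusma=-798, fasnahust=958, javi=204, mo=-485, plo=-355/312}

Derivation:
% 1. bin.fetch(k: fasnahust) ~> 958
% 2. bin.setk(k: mo, v: -485) ~> nil
% 3. bin.setk(k: cusma, v: -798) ~> nil
% 4. bin.fetch(k: cusma) ~> -798
% 5. bin.index() ~> [cusma, fasnahust, mo]
% 6. reckoner.prime(x: 52) ~> 52
% 7. reckoner.oneover() ~> 1/52
% 8. reckoner.minus(x: 7/9) ~> -355/468
% 9. reckoner.over(x: 2/3) ~> -355/312
% 10. bin.setk(k: plo, v: %0) ~> nil
% 11. bin.setk(k: javi, v: 204) ~> nil
% 12. reckoner.oneover() ~> -312/355
% 13. reckoner.plus(x: 78) ~> 27378/355
% 14. reckoner.fold(x: -40) ~> -219024/71
% 15. reckoner.prime(x: -4) ~> -4
% 16. reckoner.tell() ~> -4


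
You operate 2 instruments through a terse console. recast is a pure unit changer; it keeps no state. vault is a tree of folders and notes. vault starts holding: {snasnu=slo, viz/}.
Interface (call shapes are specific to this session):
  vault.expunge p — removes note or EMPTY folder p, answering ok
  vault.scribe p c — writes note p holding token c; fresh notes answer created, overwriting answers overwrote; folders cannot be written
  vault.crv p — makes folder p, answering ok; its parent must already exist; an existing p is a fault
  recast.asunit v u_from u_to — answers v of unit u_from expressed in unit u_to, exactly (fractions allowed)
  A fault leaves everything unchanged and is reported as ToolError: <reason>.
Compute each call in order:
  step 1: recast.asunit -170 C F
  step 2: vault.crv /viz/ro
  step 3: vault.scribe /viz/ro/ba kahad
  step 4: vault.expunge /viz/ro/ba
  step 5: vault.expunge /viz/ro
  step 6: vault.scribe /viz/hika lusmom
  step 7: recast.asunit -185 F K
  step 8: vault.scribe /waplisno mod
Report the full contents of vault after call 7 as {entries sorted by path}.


Answer: {snasnu=slo, viz/, viz/hika=lusmom}

Derivation:
Invoking recast.asunit on v→-170, u_from→C, u_to→F, → -274.
Next I call vault.crv on p→/viz/ro, which returns ok.
I try vault.scribe on p→/viz/ro/ba, c→kahad, and get created.
I invoke vault.expunge on p→/viz/ro/ba, and observe ok.
Using vault.expunge on p→/viz/ro: ok.
Using vault.scribe on p→/viz/hika, c→lusmom, yielding created.
I try recast.asunit on v→-185, u_from→F, u_to→K, and see 27467/180.
I use vault.scribe on p→/waplisno, c→mod, which returns created.


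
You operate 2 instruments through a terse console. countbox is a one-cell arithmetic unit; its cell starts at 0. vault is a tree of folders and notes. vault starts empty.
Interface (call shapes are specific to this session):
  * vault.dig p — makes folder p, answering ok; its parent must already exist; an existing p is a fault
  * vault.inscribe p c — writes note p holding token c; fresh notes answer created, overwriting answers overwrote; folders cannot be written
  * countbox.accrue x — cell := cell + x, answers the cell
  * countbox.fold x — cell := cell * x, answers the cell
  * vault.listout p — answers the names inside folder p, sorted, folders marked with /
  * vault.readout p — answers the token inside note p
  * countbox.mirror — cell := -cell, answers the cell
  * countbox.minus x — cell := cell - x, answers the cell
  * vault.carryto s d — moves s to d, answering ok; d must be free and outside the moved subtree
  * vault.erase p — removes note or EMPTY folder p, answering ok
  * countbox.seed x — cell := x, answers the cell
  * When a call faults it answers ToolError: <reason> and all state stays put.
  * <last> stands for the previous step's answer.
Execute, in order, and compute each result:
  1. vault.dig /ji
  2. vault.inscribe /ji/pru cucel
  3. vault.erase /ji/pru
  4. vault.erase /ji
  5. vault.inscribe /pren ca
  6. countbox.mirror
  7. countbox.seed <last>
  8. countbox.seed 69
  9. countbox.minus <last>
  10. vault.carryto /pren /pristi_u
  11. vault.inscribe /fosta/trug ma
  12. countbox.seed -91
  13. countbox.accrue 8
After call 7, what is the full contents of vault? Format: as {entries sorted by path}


Answer: {pren=ca}

Derivation:
·→ vault.dig(p='/ji')
·← ok
·→ vault.inscribe(p='/ji/pru', c='cucel')
·← created
·→ vault.erase(p='/ji/pru')
·← ok
·→ vault.erase(p='/ji')
·← ok
·→ vault.inscribe(p='/pren', c='ca')
·← created
·→ countbox.mirror()
·← 0
·→ countbox.seed(x='<last>')
·← 0
·→ countbox.seed(x='69')
·← 69
·→ countbox.minus(x='<last>')
·← 0
·→ vault.carryto(s='/pren', d='/pristi_u')
·← ok
·→ vault.inscribe(p='/fosta/trug', c='ma')
·← ToolError: no parent
·→ countbox.seed(x='-91')
·← -91
·→ countbox.accrue(x='8')
·← -83
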